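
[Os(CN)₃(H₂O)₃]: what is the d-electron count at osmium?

Each cyanide is −1; water is neutral; balancing the 0 overall charge requires Os(III).
Osmium is a group-8 element; Os(III) is therefore d⁵.

d⁵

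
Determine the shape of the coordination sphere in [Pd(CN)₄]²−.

Each cyanide is −1; balancing the −2 overall charge requires Pd(II).
Palladium is a group-10 element; Pd(II) is therefore d⁸.
Coordination number: 4.
A 4d d⁸ ion has a large crystal-field splitting; square planar leaves the high-energy d_{x²−y²} orbital empty and maximises CFSE.

square planar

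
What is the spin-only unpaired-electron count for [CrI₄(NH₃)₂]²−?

Ligand charges: each iodide is −1; ammonia is neutral. With an overall charge of −2 the chromium centre must be in the +2 oxidation state.
Cr sits in group 6, so the d-electron count is 6 − 2 = 4.
The spin state decides the count: Iodide is a weak-field ligand for a first-row metal, so the complex is high-spin.
An octahedral high-spin d⁴ ion is t₂g³e_g¹, giving 4 unpaired electrons.

4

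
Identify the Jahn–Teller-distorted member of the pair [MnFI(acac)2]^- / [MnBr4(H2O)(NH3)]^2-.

[MnFI(acac)2]^-: Ligand charges: each fluoride is −1; each iodide is −1; each acetylacetonate is −1. With an overall charge of −1 the manganese centre must be in the +3 oxidation state. Group 7 minus oxidation state 3 gives a d⁴ configuration. Acetylacetonate, fluoride, and iodide are weak-field ligands for a first-row metal, so the complex is high-spin. The t₂g³e_g¹ (high-spin) configuration has an unevenly filled e_g set; the Jahn–Teller theorem predicts a tetragonal distortion (typically axial elongation) to lift the degeneracy.
[MnBr4(H2O)(NH3)]^2-: Summing ligand charges against the −2 overall charge gives an oxidation state of +2 for manganese. Group 7 minus oxidation state 2 gives a d⁵ configuration. Bromide is a weak-field ligand for a first-row metal, so the complex is high-spin. The d⁵ configuration leaves the e_g set evenly filled (or empty) — no strong Jahn–Teller driving force.

[MnFI(acac)2]^-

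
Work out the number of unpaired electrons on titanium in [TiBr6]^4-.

Ligand charges: each bromide is −1. With an overall charge of −4 the titanium centre must be in the +2 oxidation state.
Ti sits in group 4, so the d-electron count is 4 − 2 = 2.
In an octahedral field the d² configuration is t₂g²e_g⁰ (only one arrangement possible), giving 2 unpaired electrons.

2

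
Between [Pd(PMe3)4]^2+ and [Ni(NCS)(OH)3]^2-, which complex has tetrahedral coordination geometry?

For [Pd(PMe3)4]^2+: Summing ligand charges against the +2 overall charge gives an oxidation state of +2 for palladium. Palladium is a group-10 element; Pd(II) is therefore d⁸. A 4d d⁸ ion has a large crystal-field splitting; square planar leaves the high-energy d_{x²−y²} orbital empty and maximises CFSE. → square planar.
For [Ni(NCS)(OH)3]^2-: Summing ligand charges against the −2 overall charge gives an oxidation state of +2 for nickel. Nickel is a group-10 element; Ni(II) is therefore d⁸. Hydroxide and isothiocyanate are weak-field ligands. With weak-field ligands the CFSE gain from square planar is small, so a 3d d⁸ ion takes the sterically preferred tetrahedral geometry. → tetrahedral.

[Ni(NCS)(OH)3]^2-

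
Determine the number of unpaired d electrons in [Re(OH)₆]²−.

Summing ligand charges against the −2 overall charge gives an oxidation state of +4 for rhenium.
Group 7 minus oxidation state 4 gives a d³ configuration.
In an octahedral field the d³ configuration is t₂g³e_g⁰ (only one arrangement possible), giving 3 unpaired electrons.

3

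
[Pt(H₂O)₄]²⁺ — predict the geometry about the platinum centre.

square planar

Summing ligand charges against the +2 overall charge gives an oxidation state of +2 for platinum.
Group 10 minus oxidation state 2 gives a d⁸ configuration.
With 4 monodentate ligands the coordination number is 4.
A 5d d⁸ ion has a large crystal-field splitting; square planar leaves the high-energy d_{x²−y²} orbital empty and maximises CFSE.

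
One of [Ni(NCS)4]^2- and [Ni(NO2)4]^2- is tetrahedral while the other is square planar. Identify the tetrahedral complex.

For [Ni(NCS)4]^2-: Summing ligand charges against the −2 overall charge gives an oxidation state of +2 for nickel. Ni sits in group 10, so the d-electron count is 10 − 2 = 8. Isothiocyanate is a weak-field ligand. With weak-field ligands the CFSE gain from square planar is small, so a 3d d⁸ ion takes the sterically preferred tetrahedral geometry. → tetrahedral.
For [Ni(NO2)4]^2-: Ligand charges: each nitro (N-bound nitrite) is −1. With an overall charge of −2 the nickel centre must be in the +2 oxidation state. Group 10 minus oxidation state 2 gives a d⁸ configuration. Nitro (N-bound nitrite) is a strong-field ligand (high in the spectrochemical series). A 3d d⁸ ion with strong-field ligands gains enough CFSE to favour square planar over tetrahedral. → square planar.

[Ni(NCS)4]^2-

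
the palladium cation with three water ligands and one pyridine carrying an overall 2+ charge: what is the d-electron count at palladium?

d8

Summing ligand charges against the +2 overall charge gives an oxidation state of +2 for palladium.
Pd sits in group 10, so the d-electron count is 10 − 2 = 8.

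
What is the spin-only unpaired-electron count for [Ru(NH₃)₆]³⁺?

1 unpaired electron

Ammonia is neutral; balancing the +3 overall charge requires Ru(III).
Group 8 minus oxidation state 3 gives a d⁵ configuration.
The spin state decides the count: a 4d ion has a large Δₒ and is invariably low-spin.
An octahedral low-spin d⁵ ion is t₂g⁵e_g⁰, giving 1 unpaired electron.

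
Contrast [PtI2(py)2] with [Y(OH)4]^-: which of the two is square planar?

[PtI2(py)2]

For [PtI2(py)2]: Each iodide is −1; pyridine is neutral; balancing the 0 overall charge requires Pt(II). Platinum is a group-10 element; Pt(II) is therefore d⁸. A 5d d⁸ ion has a large crystal-field splitting; square planar leaves the high-energy d_{x²−y²} orbital empty and maximises CFSE. → square planar.
For [Y(OH)4]^-: Summing ligand charges against the −1 overall charge gives an oxidation state of +3 for yttrium. Y sits in group 3, so the d-electron count is 3 − 3 = 0. A d⁰ ion has no crystal-field stabilisation preference between square planar and tetrahedral, so four ligands adopt the sterically favoured tetrahedral geometry. → tetrahedral.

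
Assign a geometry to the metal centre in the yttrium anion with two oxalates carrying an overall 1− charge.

tetrahedral

Summing ligand charges against the −1 overall charge gives an oxidation state of +3 for yttrium.
Y sits in group 3, so the d-electron count is 3 − 3 = 0.
Counting donor atoms: 2×oxalate (bidentate) → 4 donors. Coordination number = 4.
A d⁰ ion has no crystal-field stabilisation preference between square planar and tetrahedral, so four ligands adopt the sterically favoured tetrahedral geometry.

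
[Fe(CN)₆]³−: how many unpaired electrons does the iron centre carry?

Ligand charges: each cyanide is −1. With an overall charge of −3 the iron centre must be in the +3 oxidation state.
Fe sits in group 8, so the d-electron count is 8 − 3 = 5.
The spin state decides the count: Cyanide is a strong-field ligand (high in the spectrochemical series) for a first-row metal, so the complex is low-spin.
An octahedral low-spin d⁵ ion is t₂g⁵e_g⁰, giving 1 unpaired electron.

1 unpaired electron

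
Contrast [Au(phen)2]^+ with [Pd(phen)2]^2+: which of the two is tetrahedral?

[Au(phen)2]^+

For [Au(phen)2]^+: 1,10-phenanthroline is neutral; balancing the +1 overall charge requires Au(I). Group 11 minus oxidation state 1 gives a d¹⁰ configuration. A d¹⁰ ion has no crystal-field stabilisation preference between square planar and tetrahedral, so four ligands adopt the sterically favoured tetrahedral geometry. → tetrahedral.
For [Pd(phen)2]^2+: Ligand charges: 1,10-phenanthroline is neutral. With an overall charge of +2 the palladium centre must be in the +2 oxidation state. Group 10 minus oxidation state 2 gives a d⁸ configuration. A 4d d⁸ ion has a large crystal-field splitting; square planar leaves the high-energy d_{x²−y²} orbital empty and maximises CFSE. → square planar.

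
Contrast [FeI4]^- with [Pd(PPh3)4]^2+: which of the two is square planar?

For [FeI4]^-: Summing ligand charges against the −1 overall charge gives an oxidation state of +3 for iron. Fe sits in group 8, so the d-electron count is 8 − 3 = 5. A high-spin d⁵ ion has zero CFSE in either geometry, so four ligands adopt the sterically favoured tetrahedral geometry. → tetrahedral.
For [Pd(PPh3)4]^2+: Triphenylphosphine is neutral; balancing the +2 overall charge requires Pd(II). Pd sits in group 10, so the d-electron count is 10 − 2 = 8. A 4d d⁸ ion has a large crystal-field splitting; square planar leaves the high-energy d_{x²−y²} orbital empty and maximises CFSE. → square planar.

[Pd(PPh3)4]^2+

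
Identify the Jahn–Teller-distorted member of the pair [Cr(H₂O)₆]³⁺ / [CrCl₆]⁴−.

[CrCl₆]⁴−

[Cr(H₂O)₆]³⁺: Summing ligand charges against the +3 overall charge gives an oxidation state of +3 for chromium. Cr sits in group 6, so the d-electron count is 6 − 3 = 3. The d³ configuration leaves the e_g set evenly filled (or empty) — no strong Jahn–Teller driving force.
[CrCl₆]⁴−: Ligand charges: each chloride is −1. With an overall charge of −4 the chromium centre must be in the +2 oxidation state. Chromium is a group-6 element; Cr(II) is therefore d⁴. Chloride is a weak-field ligand for a first-row metal, so the complex is high-spin. The t₂g³e_g¹ (high-spin) configuration has an unevenly filled e_g set; the Jahn–Teller theorem predicts a tetragonal distortion (typically axial elongation) to lift the degeneracy.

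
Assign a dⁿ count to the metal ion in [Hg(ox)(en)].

d10

Ligand charges: each oxalate is −2; ethylenediamine is neutral. With an overall charge of 0 the mercury centre must be in the +2 oxidation state.
Hg sits in group 12, so the d-electron count is 12 − 2 = 10.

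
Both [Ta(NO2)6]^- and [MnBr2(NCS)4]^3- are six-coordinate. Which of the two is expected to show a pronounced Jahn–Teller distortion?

[Ta(NO2)6]^-: Summing ligand charges against the −1 overall charge gives an oxidation state of +5 for tantalum. Ta sits in group 5, so the d-electron count is 5 − 5 = 0. The d⁰ configuration leaves the e_g set evenly filled (or empty) — no strong Jahn–Teller driving force.
[MnBr2(NCS)4]^3-: Summing ligand charges against the −3 overall charge gives an oxidation state of +3 for manganese. Group 7 minus oxidation state 3 gives a d⁴ configuration. Bromide and isothiocyanate are weak-field ligands for a first-row metal, so the complex is high-spin. The t₂g³e_g¹ (high-spin) configuration has an unevenly filled e_g set; the Jahn–Teller theorem predicts a tetragonal distortion (typically axial elongation) to lift the degeneracy.

[MnBr2(NCS)4]^3-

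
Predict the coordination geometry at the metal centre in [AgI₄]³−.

tetrahedral

Each iodide is −1; balancing the −3 overall charge requires Ag(I).
Ag sits in group 11, so the d-electron count is 11 − 1 = 10.
Coordination number: 4.
A d¹⁰ ion has no crystal-field stabilisation preference between square planar and tetrahedral, so four ligands adopt the sterically favoured tetrahedral geometry.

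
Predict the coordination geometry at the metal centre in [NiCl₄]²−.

tetrahedral

Each chloride is −1; balancing the −2 overall charge requires Ni(II).
Group 10 minus oxidation state 2 gives a d⁸ configuration.
With 4 monodentate ligands the coordination number is 4.
Chloride is a weak-field ligand.
With weak-field ligands the CFSE gain from square planar is small, so a 3d d⁸ ion takes the sterically preferred tetrahedral geometry.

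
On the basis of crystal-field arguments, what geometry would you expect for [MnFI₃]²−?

tetrahedral

Ligand charges: each fluoride is −1; each iodide is −1. With an overall charge of −2 the manganese centre must be in the +2 oxidation state.
Group 7 minus oxidation state 2 gives a d⁵ configuration.
Coordination number: 4.
Fluoride and iodide are weak-field ligands.
A high-spin d⁵ ion has zero CFSE in either geometry, so four ligands adopt the sterically favoured tetrahedral geometry.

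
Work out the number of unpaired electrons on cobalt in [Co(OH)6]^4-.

Ligand charges: each hydroxide is −1. With an overall charge of −4 the cobalt centre must be in the +2 oxidation state.
Cobalt is a group-9 element; Co(II) is therefore d⁷.
The spin state decides the count: Hydroxide is a weak-field ligand for a first-row metal, so the complex is high-spin.
An octahedral high-spin d⁷ ion is t₂g⁵e_g², giving 3 unpaired electrons.

3 unpaired electrons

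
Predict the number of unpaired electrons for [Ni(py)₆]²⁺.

2 unpaired electrons

Summing ligand charges against the +2 overall charge gives an oxidation state of +2 for nickel.
Nickel is a group-10 element; Ni(II) is therefore d⁸.
In an octahedral field the d⁸ configuration is t₂g⁶e_g² (only one arrangement possible), giving 2 unpaired electrons.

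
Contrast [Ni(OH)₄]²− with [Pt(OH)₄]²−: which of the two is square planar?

[Pt(OH)₄]²−

For [Ni(OH)₄]²−: Each hydroxide is −1; balancing the −2 overall charge requires Ni(II). Ni sits in group 10, so the d-electron count is 10 − 2 = 8. Hydroxide is a weak-field ligand. With weak-field ligands the CFSE gain from square planar is small, so a 3d d⁸ ion takes the sterically preferred tetrahedral geometry. → tetrahedral.
For [Pt(OH)₄]²−: Each hydroxide is −1; balancing the −2 overall charge requires Pt(II). Platinum is a group-10 element; Pt(II) is therefore d⁸. A 5d d⁸ ion has a large crystal-field splitting; square planar leaves the high-energy d_{x²−y²} orbital empty and maximises CFSE. → square planar.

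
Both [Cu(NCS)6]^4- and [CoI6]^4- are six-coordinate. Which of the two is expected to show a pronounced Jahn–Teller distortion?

[Cu(NCS)6]^4-: Each isothiocyanate is −1; balancing the −4 overall charge requires Cu(II). Copper is a group-11 element; Cu(II) is therefore d⁹. The t₂g⁶e_g³ configuration has an unevenly filled e_g set; the Jahn–Teller theorem predicts a tetragonal distortion (typically axial elongation) to lift the degeneracy.
[CoI6]^4-: Summing ligand charges against the −4 overall charge gives an oxidation state of +2 for cobalt. Co sits in group 9, so the d-electron count is 9 − 2 = 7. Iodide is a weak-field ligand for a first-row metal, so the complex is high-spin. The d⁷ configuration leaves the e_g set evenly filled (or empty) — no strong Jahn–Teller driving force.

[Cu(NCS)6]^4-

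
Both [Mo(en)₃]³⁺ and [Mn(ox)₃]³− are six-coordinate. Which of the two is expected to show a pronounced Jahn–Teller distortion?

[Mo(en)₃]³⁺: Ethylenediamine is neutral; balancing the +3 overall charge requires Mo(III). Group 6 minus oxidation state 3 gives a d³ configuration. The d³ configuration leaves the e_g set evenly filled (or empty) — no strong Jahn–Teller driving force.
[Mn(ox)₃]³−: Each oxalate is −2; balancing the −3 overall charge requires Mn(III). Manganese is a group-7 element; Mn(III) is therefore d⁴. Oxalate is a weak-field ligand for a first-row metal, so the complex is high-spin. The t₂g³e_g¹ (high-spin) configuration has an unevenly filled e_g set; the Jahn–Teller theorem predicts a tetragonal distortion (typically axial elongation) to lift the degeneracy.

[Mn(ox)₃]³−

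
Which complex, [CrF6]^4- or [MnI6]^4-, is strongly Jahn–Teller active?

[CrF6]^4-: Ligand charges: each fluoride is −1. With an overall charge of −4 the chromium centre must be in the +2 oxidation state. Cr sits in group 6, so the d-electron count is 6 − 2 = 4. Fluoride is a weak-field ligand for a first-row metal, so the complex is high-spin. The t₂g³e_g¹ (high-spin) configuration has an unevenly filled e_g set; the Jahn–Teller theorem predicts a tetragonal distortion (typically axial elongation) to lift the degeneracy.
[MnI6]^4-: Each iodide is −1; balancing the −4 overall charge requires Mn(II). Manganese is a group-7 element; Mn(II) is therefore d⁵. Iodide is a weak-field ligand for a first-row metal, so the complex is high-spin. The d⁵ configuration leaves the e_g set evenly filled (or empty) — no strong Jahn–Teller driving force.

[CrF6]^4-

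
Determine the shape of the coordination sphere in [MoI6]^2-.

octahedral

Ligand charges: each iodide is −1. With an overall charge of −2 the molybdenum centre must be in the +4 oxidation state.
Molybdenum is a group-6 element; Mo(IV) is therefore d².
With 6 monodentate ligands the coordination number is 6.
Six donors around a single metal centre give an octahedral coordination sphere.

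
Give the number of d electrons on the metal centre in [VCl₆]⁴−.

Each chloride is −1; balancing the −4 overall charge requires V(II).
Vanadium is a group-5 element; V(II) is therefore d³.

d3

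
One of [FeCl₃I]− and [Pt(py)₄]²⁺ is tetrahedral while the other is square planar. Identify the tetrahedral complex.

For [FeCl₃I]−: Each chloride is −1; each iodide is −1; balancing the −1 overall charge requires Fe(III). Fe sits in group 8, so the d-electron count is 8 − 3 = 5. A high-spin d⁵ ion has zero CFSE in either geometry, so four ligands adopt the sterically favoured tetrahedral geometry. → tetrahedral.
For [Pt(py)₄]²⁺: Summing ligand charges against the +2 overall charge gives an oxidation state of +2 for platinum. Platinum is a group-10 element; Pt(II) is therefore d⁸. A 5d d⁸ ion has a large crystal-field splitting; square planar leaves the high-energy d_{x²−y²} orbital empty and maximises CFSE. → square planar.

[FeCl₃I]−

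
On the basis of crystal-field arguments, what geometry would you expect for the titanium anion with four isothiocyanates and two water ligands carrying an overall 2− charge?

Each isothiocyanate is −1; water is neutral; balancing the −2 overall charge requires Ti(II).
Titanium is a group-4 element; Ti(II) is therefore d².
With 6 monodentate ligands the coordination number is 6.
Six donors around a single metal centre give an octahedral coordination sphere.

octahedral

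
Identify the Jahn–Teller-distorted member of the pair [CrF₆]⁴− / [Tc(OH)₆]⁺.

[CrF₆]⁴−: Each fluoride is −1; balancing the −4 overall charge requires Cr(II). Group 6 minus oxidation state 2 gives a d⁴ configuration. Fluoride is a weak-field ligand for a first-row metal, so the complex is high-spin. The t₂g³e_g¹ (high-spin) configuration has an unevenly filled e_g set; the Jahn–Teller theorem predicts a tetragonal distortion (typically axial elongation) to lift the degeneracy.
[Tc(OH)₆]⁺: Each hydroxide is −1; balancing the +1 overall charge requires Tc(VII). Tc sits in group 7, so the d-electron count is 7 − 7 = 0. The d⁰ configuration leaves the e_g set evenly filled (or empty) — no strong Jahn–Teller driving force.

[CrF₆]⁴−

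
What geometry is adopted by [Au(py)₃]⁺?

Summing ligand charges against the +1 overall charge gives an oxidation state of +1 for gold.
Au sits in group 11, so the d-electron count is 11 − 1 = 10.
Coordination number: 3.
Three ligands around a d¹⁰ centre minimise repulsion in a trigonal-planar arrangement.

trigonal planar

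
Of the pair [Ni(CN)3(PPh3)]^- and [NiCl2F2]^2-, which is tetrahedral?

For [Ni(CN)3(PPh3)]^-: Summing ligand charges against the −1 overall charge gives an oxidation state of +2 for nickel. Ni sits in group 10, so the d-electron count is 10 − 2 = 8. Cyanide and triphenylphosphine are strong-field ligands (high in the spectrochemical series). A 3d d⁸ ion with strong-field ligands gains enough CFSE to favour square planar over tetrahedral. → square planar.
For [NiCl2F2]^2-: Summing ligand charges against the −2 overall charge gives an oxidation state of +2 for nickel. Ni sits in group 10, so the d-electron count is 10 − 2 = 8. Chloride and fluoride are weak-field ligands. With weak-field ligands the CFSE gain from square planar is small, so a 3d d⁸ ion takes the sterically preferred tetrahedral geometry. → tetrahedral.

[NiCl2F2]^2-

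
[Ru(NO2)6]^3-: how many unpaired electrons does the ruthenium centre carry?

1

Each nitro (N-bound nitrite) is −1; balancing the −3 overall charge requires Ru(III).
Group 8 minus oxidation state 3 gives a d⁵ configuration.
The spin state decides the count: a 4d ion has a large Δₒ and is invariably low-spin.
An octahedral low-spin d⁵ ion is t₂g⁵e_g⁰, giving 1 unpaired electron.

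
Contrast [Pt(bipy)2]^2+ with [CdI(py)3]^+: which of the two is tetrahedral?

For [Pt(bipy)2]^2+: Summing ligand charges against the +2 overall charge gives an oxidation state of +2 for platinum. Group 10 minus oxidation state 2 gives a d⁸ configuration. A 5d d⁸ ion has a large crystal-field splitting; square planar leaves the high-energy d_{x²−y²} orbital empty and maximises CFSE. → square planar.
For [CdI(py)3]^+: Each iodide is −1; pyridine is neutral; balancing the +1 overall charge requires Cd(II). Cd sits in group 12, so the d-electron count is 12 − 2 = 10. A d¹⁰ ion has no crystal-field stabilisation preference between square planar and tetrahedral, so four ligands adopt the sterically favoured tetrahedral geometry. → tetrahedral.

[CdI(py)3]^+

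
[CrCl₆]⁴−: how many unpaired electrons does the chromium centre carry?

4

Summing ligand charges against the −4 overall charge gives an oxidation state of +2 for chromium.
Cr sits in group 6, so the d-electron count is 6 − 2 = 4.
The spin state decides the count: Chloride is a weak-field ligand for a first-row metal, so the complex is high-spin.
An octahedral high-spin d⁴ ion is t₂g³e_g¹, giving 4 unpaired electrons.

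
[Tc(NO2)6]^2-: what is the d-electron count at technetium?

d³

Summing ligand charges against the −2 overall charge gives an oxidation state of +4 for technetium.
Group 7 minus oxidation state 4 gives a d³ configuration.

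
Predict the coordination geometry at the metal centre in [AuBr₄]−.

Each bromide is −1; balancing the −1 overall charge requires Au(III).
Au sits in group 11, so the d-electron count is 11 − 3 = 8.
Coordination number: 4.
A 5d d⁸ ion has a large crystal-field splitting; square planar leaves the high-energy d_{x²−y²} orbital empty and maximises CFSE.

square planar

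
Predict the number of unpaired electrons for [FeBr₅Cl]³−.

Summing ligand charges against the −3 overall charge gives an oxidation state of +3 for iron.
Fe sits in group 8, so the d-electron count is 8 − 3 = 5.
The spin state decides the count: Bromide and chloride are weak-field ligands for a first-row metal, so the complex is high-spin.
An octahedral high-spin d⁵ ion is t₂g³e_g², giving 5 unpaired electrons.

5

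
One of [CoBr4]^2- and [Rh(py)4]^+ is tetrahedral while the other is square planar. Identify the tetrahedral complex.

For [CoBr4]^2-: Ligand charges: each bromide is −1. With an overall charge of −2 the cobalt centre must be in the +2 oxidation state. Group 9 minus oxidation state 2 gives a d⁷ configuration. For a high-spin 3d d⁷ ion with weak-field ligands the small Δₜ gives little square-planar CFSE advantage, so four ligands adopt the sterically favoured tetrahedral geometry. → tetrahedral.
For [Rh(py)4]^+: Summing ligand charges against the +1 overall charge gives an oxidation state of +1 for rhodium. Rhodium is a group-9 element; Rh(I) is therefore d⁸. A 4d d⁸ ion has a large crystal-field splitting; square planar leaves the high-energy d_{x²−y²} orbital empty and maximises CFSE. → square planar.

[CoBr4]^2-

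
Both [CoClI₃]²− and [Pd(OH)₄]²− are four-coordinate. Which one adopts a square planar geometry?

For [CoClI₃]²−: Each chloride is −1; each iodide is −1; balancing the −2 overall charge requires Co(II). Group 9 minus oxidation state 2 gives a d⁷ configuration. For a high-spin 3d d⁷ ion with weak-field ligands the small Δₜ gives little square-planar CFSE advantage, so four ligands adopt the sterically favoured tetrahedral geometry. → tetrahedral.
For [Pd(OH)₄]²−: Each hydroxide is −1; balancing the −2 overall charge requires Pd(II). Group 10 minus oxidation state 2 gives a d⁸ configuration. A 4d d⁸ ion has a large crystal-field splitting; square planar leaves the high-energy d_{x²−y²} orbital empty and maximises CFSE. → square planar.

[Pd(OH)₄]²−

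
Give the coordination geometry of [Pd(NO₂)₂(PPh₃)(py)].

square planar

Ligand charges: each nitro (N-bound nitrite) is −1; triphenylphosphine is neutral; pyridine is neutral. With an overall charge of 0 the palladium centre must be in the +2 oxidation state.
Group 10 minus oxidation state 2 gives a d⁸ configuration.
Coordination number: 4.
A 4d d⁸ ion has a large crystal-field splitting; square planar leaves the high-energy d_{x²−y²} orbital empty and maximises CFSE.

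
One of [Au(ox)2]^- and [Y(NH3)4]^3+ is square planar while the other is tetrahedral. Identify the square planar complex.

[Au(ox)2]^-

For [Au(ox)2]^-: Summing ligand charges against the −1 overall charge gives an oxidation state of +3 for gold. Gold is a group-11 element; Au(III) is therefore d⁸. A 5d d⁸ ion has a large crystal-field splitting; square planar leaves the high-energy d_{x²−y²} orbital empty and maximises CFSE. → square planar.
For [Y(NH3)4]^3+: Ligand charges: ammonia is neutral. With an overall charge of +3 the yttrium centre must be in the +3 oxidation state. Group 3 minus oxidation state 3 gives a d⁰ configuration. A d⁰ ion has no crystal-field stabilisation preference between square planar and tetrahedral, so four ligands adopt the sterically favoured tetrahedral geometry. → tetrahedral.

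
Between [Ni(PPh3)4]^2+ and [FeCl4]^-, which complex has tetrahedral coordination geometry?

For [Ni(PPh3)4]^2+: Summing ligand charges against the +2 overall charge gives an oxidation state of +2 for nickel. Nickel is a group-10 element; Ni(II) is therefore d⁸. Triphenylphosphine is a strong-field ligand (high in the spectrochemical series). A 3d d⁸ ion with strong-field ligands gains enough CFSE to favour square planar over tetrahedral. → square planar.
For [FeCl4]^-: Summing ligand charges against the −1 overall charge gives an oxidation state of +3 for iron. Iron is a group-8 element; Fe(III) is therefore d⁵. A high-spin d⁵ ion has zero CFSE in either geometry, so four ligands adopt the sterically favoured tetrahedral geometry. → tetrahedral.

[FeCl4]^-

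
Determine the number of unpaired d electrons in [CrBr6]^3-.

Ligand charges: each bromide is −1. With an overall charge of −3 the chromium centre must be in the +3 oxidation state.
Group 6 minus oxidation state 3 gives a d³ configuration.
In an octahedral field the d³ configuration is t₂g³e_g⁰ (only one arrangement possible), giving 3 unpaired electrons.

3 unpaired electrons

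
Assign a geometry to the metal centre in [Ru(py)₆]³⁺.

Ligand charges: pyridine is neutral. With an overall charge of +3 the ruthenium centre must be in the +3 oxidation state.
Ruthenium is a group-8 element; Ru(III) is therefore d⁵.
With 6 monodentate ligands the coordination number is 6.
Six donors around a single metal centre give an octahedral coordination sphere.

octahedral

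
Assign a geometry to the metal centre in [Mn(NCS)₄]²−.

tetrahedral

Ligand charges: each isothiocyanate is −1. With an overall charge of −2 the manganese centre must be in the +2 oxidation state.
Mn sits in group 7, so the d-electron count is 7 − 2 = 5.
With 4 monodentate ligands the coordination number is 4.
Isothiocyanate is a weak-field ligand.
A high-spin d⁵ ion has zero CFSE in either geometry, so four ligands adopt the sterically favoured tetrahedral geometry.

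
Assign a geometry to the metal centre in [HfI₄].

Ligand charges: each iodide is −1. With an overall charge of 0 the hafnium centre must be in the +4 oxidation state.
Hafnium is a group-4 element; Hf(IV) is therefore d⁰.
With 4 monodentate ligands the coordination number is 4.
A d⁰ ion has no crystal-field stabilisation preference between square planar and tetrahedral, so four ligands adopt the sterically favoured tetrahedral geometry.

tetrahedral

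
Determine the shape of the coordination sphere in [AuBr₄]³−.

Ligand charges: each bromide is −1. With an overall charge of −3 the gold centre must be in the +1 oxidation state.
Group 11 minus oxidation state 1 gives a d¹⁰ configuration.
Coordination number: 4.
A d¹⁰ ion has no crystal-field stabilisation preference between square planar and tetrahedral, so four ligands adopt the sterically favoured tetrahedral geometry.

tetrahedral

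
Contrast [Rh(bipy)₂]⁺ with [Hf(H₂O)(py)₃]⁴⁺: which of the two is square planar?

[Rh(bipy)₂]⁺

For [Rh(bipy)₂]⁺: Ligand charges: 2,2′-bipyridine is neutral. With an overall charge of +1 the rhodium centre must be in the +1 oxidation state. Group 9 minus oxidation state 1 gives a d⁸ configuration. A 4d d⁸ ion has a large crystal-field splitting; square planar leaves the high-energy d_{x²−y²} orbital empty and maximises CFSE. → square planar.
For [Hf(H₂O)(py)₃]⁴⁺: Water is neutral; pyridine is neutral; balancing the +4 overall charge requires Hf(IV). Hf sits in group 4, so the d-electron count is 4 − 4 = 0. A d⁰ ion has no crystal-field stabilisation preference between square planar and tetrahedral, so four ligands adopt the sterically favoured tetrahedral geometry. → tetrahedral.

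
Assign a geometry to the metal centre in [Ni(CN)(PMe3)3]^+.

Each cyanide is −1; trimethylphosphine is neutral; balancing the +1 overall charge requires Ni(II).
Ni sits in group 10, so the d-electron count is 10 − 2 = 8.
Coordination number: 4.
Cyanide and trimethylphosphine are strong-field ligands (high in the spectrochemical series).
A 3d d⁸ ion with strong-field ligands gains enough CFSE to favour square planar over tetrahedral.

square planar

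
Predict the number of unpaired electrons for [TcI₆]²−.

Summing ligand charges against the −2 overall charge gives an oxidation state of +4 for technetium.
Tc sits in group 7, so the d-electron count is 7 − 4 = 3.
In an octahedral field the d³ configuration is t₂g³e_g⁰ (only one arrangement possible), giving 3 unpaired electrons.

3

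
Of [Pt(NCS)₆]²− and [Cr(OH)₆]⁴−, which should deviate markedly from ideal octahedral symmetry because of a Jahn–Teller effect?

[Cr(OH)₆]⁴−

[Pt(NCS)₆]²−: Summing ligand charges against the −2 overall charge gives an oxidation state of +4 for platinum. Pt sits in group 10, so the d-electron count is 10 − 4 = 6. A 5d ion has a large Δₒ and is invariably low-spin. The d⁶ configuration leaves the e_g set evenly filled (or empty) — no strong Jahn–Teller driving force.
[Cr(OH)₆]⁴−: Each hydroxide is −1; balancing the −4 overall charge requires Cr(II). Group 6 minus oxidation state 2 gives a d⁴ configuration. Hydroxide is a weak-field ligand for a first-row metal, so the complex is high-spin. The t₂g³e_g¹ (high-spin) configuration has an unevenly filled e_g set; the Jahn–Teller theorem predicts a tetragonal distortion (typically axial elongation) to lift the degeneracy.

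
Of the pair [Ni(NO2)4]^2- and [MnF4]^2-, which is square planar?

For [Ni(NO2)4]^2-: Summing ligand charges against the −2 overall charge gives an oxidation state of +2 for nickel. Nickel is a group-10 element; Ni(II) is therefore d⁸. Nitro (N-bound nitrite) is a strong-field ligand (high in the spectrochemical series). A 3d d⁸ ion with strong-field ligands gains enough CFSE to favour square planar over tetrahedral. → square planar.
For [MnF4]^2-: Ligand charges: each fluoride is −1. With an overall charge of −2 the manganese centre must be in the +2 oxidation state. Group 7 minus oxidation state 2 gives a d⁵ configuration. A high-spin d⁵ ion has zero CFSE in either geometry, so four ligands adopt the sterically favoured tetrahedral geometry. → tetrahedral.

[Ni(NO2)4]^2-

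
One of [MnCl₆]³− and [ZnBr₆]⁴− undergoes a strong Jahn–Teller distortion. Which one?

[MnCl₆]³−: Summing ligand charges against the −3 overall charge gives an oxidation state of +3 for manganese. Manganese is a group-7 element; Mn(III) is therefore d⁴. Chloride is a weak-field ligand for a first-row metal, so the complex is high-spin. The t₂g³e_g¹ (high-spin) configuration has an unevenly filled e_g set; the Jahn–Teller theorem predicts a tetragonal distortion (typically axial elongation) to lift the degeneracy.
[ZnBr₆]⁴−: Summing ligand charges against the −4 overall charge gives an oxidation state of +2 for zinc. Group 12 minus oxidation state 2 gives a d¹⁰ configuration. The d¹⁰ configuration leaves the e_g set evenly filled (or empty) — no strong Jahn–Teller driving force.

[MnCl₆]³−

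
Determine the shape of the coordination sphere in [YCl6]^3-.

octahedral

Summing ligand charges against the −3 overall charge gives an oxidation state of +3 for yttrium.
Y sits in group 3, so the d-electron count is 3 − 3 = 0.
Coordination number: 6.
Six donors around a single metal centre give an octahedral coordination sphere.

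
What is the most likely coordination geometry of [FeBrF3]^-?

Summing ligand charges against the −1 overall charge gives an oxidation state of +3 for iron.
Fe sits in group 8, so the d-electron count is 8 − 3 = 5.
Coordination number: 4.
Bromide and fluoride are weak-field ligands.
A high-spin d⁵ ion has zero CFSE in either geometry, so four ligands adopt the sterically favoured tetrahedral geometry.

tetrahedral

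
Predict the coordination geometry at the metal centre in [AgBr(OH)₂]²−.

Summing ligand charges against the −2 overall charge gives an oxidation state of +1 for silver.
Ag sits in group 11, so the d-electron count is 11 − 1 = 10.
With 3 monodentate ligands the coordination number is 3.
Three ligands around a d¹⁰ centre minimise repulsion in a trigonal-planar arrangement.

trigonal planar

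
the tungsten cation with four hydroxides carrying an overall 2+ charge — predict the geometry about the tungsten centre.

tetrahedral

Each hydroxide is −1; balancing the +2 overall charge requires W(VI).
Tungsten is a group-6 element; W(VI) is therefore d⁰.
With 4 monodentate ligands the coordination number is 4.
A d⁰ ion has no crystal-field stabilisation preference between square planar and tetrahedral, so four ligands adopt the sterically favoured tetrahedral geometry.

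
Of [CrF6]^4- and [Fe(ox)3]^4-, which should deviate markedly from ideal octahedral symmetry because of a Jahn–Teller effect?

[CrF6]^4-: Summing ligand charges against the −4 overall charge gives an oxidation state of +2 for chromium. Group 6 minus oxidation state 2 gives a d⁴ configuration. Fluoride is a weak-field ligand for a first-row metal, so the complex is high-spin. The t₂g³e_g¹ (high-spin) configuration has an unevenly filled e_g set; the Jahn–Teller theorem predicts a tetragonal distortion (typically axial elongation) to lift the degeneracy.
[Fe(ox)3]^4-: Each oxalate is −2; balancing the −4 overall charge requires Fe(II). Iron is a group-8 element; Fe(II) is therefore d⁶. Oxalate is a weak-field ligand for a first-row metal, so the complex is high-spin. The d⁶ configuration leaves the e_g set evenly filled (or empty) — no strong Jahn–Teller driving force.

[CrF6]^4-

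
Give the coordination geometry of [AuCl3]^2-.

trigonal planar

Summing ligand charges against the −2 overall charge gives an oxidation state of +1 for gold.
Gold is a group-11 element; Au(I) is therefore d¹⁰.
Coordination number: 3.
Three ligands around a d¹⁰ centre minimise repulsion in a trigonal-planar arrangement.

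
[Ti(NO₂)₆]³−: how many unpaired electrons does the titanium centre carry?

1 unpaired electron

Summing ligand charges against the −3 overall charge gives an oxidation state of +3 for titanium.
Ti sits in group 4, so the d-electron count is 4 − 3 = 1.
In an octahedral field the d¹ configuration is t₂g¹e_g⁰ (only one arrangement possible), giving 1 unpaired electron.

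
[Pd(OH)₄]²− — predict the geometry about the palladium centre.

Summing ligand charges against the −2 overall charge gives an oxidation state of +2 for palladium.
Pd sits in group 10, so the d-electron count is 10 − 2 = 8.
With 4 monodentate ligands the coordination number is 4.
A 4d d⁸ ion has a large crystal-field splitting; square planar leaves the high-energy d_{x²−y²} orbital empty and maximises CFSE.

square planar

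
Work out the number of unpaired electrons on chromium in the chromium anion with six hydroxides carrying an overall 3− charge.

Ligand charges: each hydroxide is −1. With an overall charge of −3 the chromium centre must be in the +3 oxidation state.
Chromium is a group-6 element; Cr(III) is therefore d³.
In an octahedral field the d³ configuration is t₂g³e_g⁰ (only one arrangement possible), giving 3 unpaired electrons.

3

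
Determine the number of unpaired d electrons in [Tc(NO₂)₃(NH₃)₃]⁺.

3

Each nitro (N-bound nitrite) is −1; ammonia is neutral; balancing the +1 overall charge requires Tc(IV).
Group 7 minus oxidation state 4 gives a d³ configuration.
In an octahedral field the d³ configuration is t₂g³e_g⁰ (only one arrangement possible), giving 3 unpaired electrons.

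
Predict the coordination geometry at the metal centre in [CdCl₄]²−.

tetrahedral

Ligand charges: each chloride is −1. With an overall charge of −2 the cadmium centre must be in the +2 oxidation state.
Cd sits in group 12, so the d-electron count is 12 − 2 = 10.
Coordination number: 4.
A d¹⁰ ion has no crystal-field stabilisation preference between square planar and tetrahedral, so four ligands adopt the sterically favoured tetrahedral geometry.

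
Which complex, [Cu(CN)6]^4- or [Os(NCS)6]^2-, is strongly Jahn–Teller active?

[Cu(CN)6]^4-

[Cu(CN)6]^4-: Summing ligand charges against the −4 overall charge gives an oxidation state of +2 for copper. Cu sits in group 11, so the d-electron count is 11 − 2 = 9. The t₂g⁶e_g³ configuration has an unevenly filled e_g set; the Jahn–Teller theorem predicts a tetragonal distortion (typically axial elongation) to lift the degeneracy.
[Os(NCS)6]^2-: Ligand charges: each isothiocyanate is −1. With an overall charge of −2 the osmium centre must be in the +4 oxidation state. Group 8 minus oxidation state 4 gives a d⁴ configuration. A 5d ion has a large Δₒ and is invariably low-spin. The d⁴ configuration leaves the e_g set evenly filled (or empty) — no strong Jahn–Teller driving force.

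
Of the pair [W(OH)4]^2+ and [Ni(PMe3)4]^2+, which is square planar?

For [W(OH)4]^2+: Each hydroxide is −1; balancing the +2 overall charge requires W(VI). W sits in group 6, so the d-electron count is 6 − 6 = 0. A d⁰ ion has no crystal-field stabilisation preference between square planar and tetrahedral, so four ligands adopt the sterically favoured tetrahedral geometry. → tetrahedral.
For [Ni(PMe3)4]^2+: Trimethylphosphine is neutral; balancing the +2 overall charge requires Ni(II). Group 10 minus oxidation state 2 gives a d⁸ configuration. Trimethylphosphine is a strong-field ligand (high in the spectrochemical series). A 3d d⁸ ion with strong-field ligands gains enough CFSE to favour square planar over tetrahedral. → square planar.

[Ni(PMe3)4]^2+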